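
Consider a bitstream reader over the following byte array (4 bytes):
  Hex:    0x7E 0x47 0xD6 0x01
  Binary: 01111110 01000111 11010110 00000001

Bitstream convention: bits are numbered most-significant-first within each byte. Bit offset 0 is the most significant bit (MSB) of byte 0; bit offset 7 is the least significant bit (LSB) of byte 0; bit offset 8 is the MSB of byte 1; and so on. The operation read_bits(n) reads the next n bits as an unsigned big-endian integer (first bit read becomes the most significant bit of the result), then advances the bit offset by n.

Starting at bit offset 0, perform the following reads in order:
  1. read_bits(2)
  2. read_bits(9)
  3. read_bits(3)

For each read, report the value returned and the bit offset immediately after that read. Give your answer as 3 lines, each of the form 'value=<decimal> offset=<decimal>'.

Read 1: bits[0:2] width=2 -> value=1 (bin 01); offset now 2 = byte 0 bit 2; 30 bits remain
Read 2: bits[2:11] width=9 -> value=498 (bin 111110010); offset now 11 = byte 1 bit 3; 21 bits remain
Read 3: bits[11:14] width=3 -> value=1 (bin 001); offset now 14 = byte 1 bit 6; 18 bits remain

Answer: value=1 offset=2
value=498 offset=11
value=1 offset=14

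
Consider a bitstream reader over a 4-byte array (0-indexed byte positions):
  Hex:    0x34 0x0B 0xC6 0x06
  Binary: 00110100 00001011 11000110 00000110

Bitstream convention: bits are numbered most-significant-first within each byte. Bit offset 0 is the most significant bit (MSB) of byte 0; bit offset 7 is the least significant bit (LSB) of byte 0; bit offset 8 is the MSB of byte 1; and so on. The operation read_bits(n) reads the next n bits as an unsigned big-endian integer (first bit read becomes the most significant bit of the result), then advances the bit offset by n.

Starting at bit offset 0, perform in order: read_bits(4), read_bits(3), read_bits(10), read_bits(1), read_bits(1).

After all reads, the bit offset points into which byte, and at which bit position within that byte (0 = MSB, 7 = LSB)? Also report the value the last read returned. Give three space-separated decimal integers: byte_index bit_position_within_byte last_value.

Answer: 2 3 0

Derivation:
Read 1: bits[0:4] width=4 -> value=3 (bin 0011); offset now 4 = byte 0 bit 4; 28 bits remain
Read 2: bits[4:7] width=3 -> value=2 (bin 010); offset now 7 = byte 0 bit 7; 25 bits remain
Read 3: bits[7:17] width=10 -> value=23 (bin 0000010111); offset now 17 = byte 2 bit 1; 15 bits remain
Read 4: bits[17:18] width=1 -> value=1 (bin 1); offset now 18 = byte 2 bit 2; 14 bits remain
Read 5: bits[18:19] width=1 -> value=0 (bin 0); offset now 19 = byte 2 bit 3; 13 bits remain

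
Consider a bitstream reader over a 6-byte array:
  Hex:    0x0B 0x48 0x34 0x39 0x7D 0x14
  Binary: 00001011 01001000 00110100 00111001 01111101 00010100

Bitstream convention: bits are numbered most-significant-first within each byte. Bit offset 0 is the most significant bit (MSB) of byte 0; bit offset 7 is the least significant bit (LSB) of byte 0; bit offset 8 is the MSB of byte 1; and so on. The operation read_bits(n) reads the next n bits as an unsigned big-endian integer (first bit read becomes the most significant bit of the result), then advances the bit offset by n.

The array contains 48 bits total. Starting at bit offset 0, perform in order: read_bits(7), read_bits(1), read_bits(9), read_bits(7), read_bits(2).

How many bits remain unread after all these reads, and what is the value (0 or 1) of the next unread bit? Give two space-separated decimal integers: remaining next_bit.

Read 1: bits[0:7] width=7 -> value=5 (bin 0000101); offset now 7 = byte 0 bit 7; 41 bits remain
Read 2: bits[7:8] width=1 -> value=1 (bin 1); offset now 8 = byte 1 bit 0; 40 bits remain
Read 3: bits[8:17] width=9 -> value=144 (bin 010010000); offset now 17 = byte 2 bit 1; 31 bits remain
Read 4: bits[17:24] width=7 -> value=52 (bin 0110100); offset now 24 = byte 3 bit 0; 24 bits remain
Read 5: bits[24:26] width=2 -> value=0 (bin 00); offset now 26 = byte 3 bit 2; 22 bits remain

Answer: 22 1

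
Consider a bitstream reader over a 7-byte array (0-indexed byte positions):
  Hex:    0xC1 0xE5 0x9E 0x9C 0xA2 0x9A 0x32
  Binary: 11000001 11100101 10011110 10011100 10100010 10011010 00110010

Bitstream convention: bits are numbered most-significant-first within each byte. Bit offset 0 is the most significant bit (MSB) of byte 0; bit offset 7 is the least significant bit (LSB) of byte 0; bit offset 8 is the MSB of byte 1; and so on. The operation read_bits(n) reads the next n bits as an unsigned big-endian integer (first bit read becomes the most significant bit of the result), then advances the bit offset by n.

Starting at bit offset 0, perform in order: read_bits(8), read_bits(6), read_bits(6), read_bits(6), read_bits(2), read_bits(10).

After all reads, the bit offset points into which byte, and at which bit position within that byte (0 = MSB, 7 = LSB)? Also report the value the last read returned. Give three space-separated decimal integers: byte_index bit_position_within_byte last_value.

Answer: 4 6 808

Derivation:
Read 1: bits[0:8] width=8 -> value=193 (bin 11000001); offset now 8 = byte 1 bit 0; 48 bits remain
Read 2: bits[8:14] width=6 -> value=57 (bin 111001); offset now 14 = byte 1 bit 6; 42 bits remain
Read 3: bits[14:20] width=6 -> value=25 (bin 011001); offset now 20 = byte 2 bit 4; 36 bits remain
Read 4: bits[20:26] width=6 -> value=58 (bin 111010); offset now 26 = byte 3 bit 2; 30 bits remain
Read 5: bits[26:28] width=2 -> value=1 (bin 01); offset now 28 = byte 3 bit 4; 28 bits remain
Read 6: bits[28:38] width=10 -> value=808 (bin 1100101000); offset now 38 = byte 4 bit 6; 18 bits remain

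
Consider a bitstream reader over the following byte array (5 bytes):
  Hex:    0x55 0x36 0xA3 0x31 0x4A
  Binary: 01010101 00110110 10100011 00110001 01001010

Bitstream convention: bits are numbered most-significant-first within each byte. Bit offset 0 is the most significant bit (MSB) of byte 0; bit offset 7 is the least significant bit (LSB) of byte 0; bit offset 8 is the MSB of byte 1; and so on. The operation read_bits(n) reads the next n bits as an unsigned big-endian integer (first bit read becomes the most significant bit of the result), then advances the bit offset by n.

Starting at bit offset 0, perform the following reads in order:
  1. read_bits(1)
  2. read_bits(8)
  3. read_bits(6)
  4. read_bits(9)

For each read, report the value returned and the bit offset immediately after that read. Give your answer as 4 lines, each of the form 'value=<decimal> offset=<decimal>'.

Answer: value=0 offset=1
value=170 offset=9
value=27 offset=15
value=163 offset=24

Derivation:
Read 1: bits[0:1] width=1 -> value=0 (bin 0); offset now 1 = byte 0 bit 1; 39 bits remain
Read 2: bits[1:9] width=8 -> value=170 (bin 10101010); offset now 9 = byte 1 bit 1; 31 bits remain
Read 3: bits[9:15] width=6 -> value=27 (bin 011011); offset now 15 = byte 1 bit 7; 25 bits remain
Read 4: bits[15:24] width=9 -> value=163 (bin 010100011); offset now 24 = byte 3 bit 0; 16 bits remain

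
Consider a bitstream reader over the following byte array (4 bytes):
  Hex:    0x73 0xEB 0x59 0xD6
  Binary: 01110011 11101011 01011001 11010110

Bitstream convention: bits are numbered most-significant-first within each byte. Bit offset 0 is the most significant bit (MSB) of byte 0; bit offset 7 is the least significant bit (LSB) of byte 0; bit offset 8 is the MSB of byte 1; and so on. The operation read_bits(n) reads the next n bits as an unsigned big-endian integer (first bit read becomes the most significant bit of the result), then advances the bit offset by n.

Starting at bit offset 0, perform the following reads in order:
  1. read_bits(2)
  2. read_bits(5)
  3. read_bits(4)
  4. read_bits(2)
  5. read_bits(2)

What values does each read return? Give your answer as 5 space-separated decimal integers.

Read 1: bits[0:2] width=2 -> value=1 (bin 01); offset now 2 = byte 0 bit 2; 30 bits remain
Read 2: bits[2:7] width=5 -> value=25 (bin 11001); offset now 7 = byte 0 bit 7; 25 bits remain
Read 3: bits[7:11] width=4 -> value=15 (bin 1111); offset now 11 = byte 1 bit 3; 21 bits remain
Read 4: bits[11:13] width=2 -> value=1 (bin 01); offset now 13 = byte 1 bit 5; 19 bits remain
Read 5: bits[13:15] width=2 -> value=1 (bin 01); offset now 15 = byte 1 bit 7; 17 bits remain

Answer: 1 25 15 1 1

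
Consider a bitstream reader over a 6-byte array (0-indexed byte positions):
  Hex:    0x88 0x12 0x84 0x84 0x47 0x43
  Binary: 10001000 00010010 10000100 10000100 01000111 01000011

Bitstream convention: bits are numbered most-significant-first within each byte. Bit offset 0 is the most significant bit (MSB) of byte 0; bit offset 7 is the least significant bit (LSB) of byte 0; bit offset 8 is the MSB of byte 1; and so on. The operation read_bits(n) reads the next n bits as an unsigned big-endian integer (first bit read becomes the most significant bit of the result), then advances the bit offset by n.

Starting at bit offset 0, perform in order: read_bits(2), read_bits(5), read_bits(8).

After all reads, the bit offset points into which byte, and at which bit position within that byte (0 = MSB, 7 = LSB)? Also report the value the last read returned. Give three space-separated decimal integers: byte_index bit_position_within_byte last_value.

Answer: 1 7 9

Derivation:
Read 1: bits[0:2] width=2 -> value=2 (bin 10); offset now 2 = byte 0 bit 2; 46 bits remain
Read 2: bits[2:7] width=5 -> value=4 (bin 00100); offset now 7 = byte 0 bit 7; 41 bits remain
Read 3: bits[7:15] width=8 -> value=9 (bin 00001001); offset now 15 = byte 1 bit 7; 33 bits remain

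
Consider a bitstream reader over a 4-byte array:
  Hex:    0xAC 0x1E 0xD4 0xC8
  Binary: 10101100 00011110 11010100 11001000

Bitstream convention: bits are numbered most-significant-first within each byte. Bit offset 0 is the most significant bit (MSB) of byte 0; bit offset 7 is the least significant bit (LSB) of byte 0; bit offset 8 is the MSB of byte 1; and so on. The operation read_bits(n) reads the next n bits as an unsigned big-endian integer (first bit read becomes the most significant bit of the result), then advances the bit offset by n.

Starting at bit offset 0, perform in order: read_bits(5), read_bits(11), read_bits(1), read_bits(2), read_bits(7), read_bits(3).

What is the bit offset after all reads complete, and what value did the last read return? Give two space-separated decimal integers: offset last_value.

Read 1: bits[0:5] width=5 -> value=21 (bin 10101); offset now 5 = byte 0 bit 5; 27 bits remain
Read 2: bits[5:16] width=11 -> value=1054 (bin 10000011110); offset now 16 = byte 2 bit 0; 16 bits remain
Read 3: bits[16:17] width=1 -> value=1 (bin 1); offset now 17 = byte 2 bit 1; 15 bits remain
Read 4: bits[17:19] width=2 -> value=2 (bin 10); offset now 19 = byte 2 bit 3; 13 bits remain
Read 5: bits[19:26] width=7 -> value=83 (bin 1010011); offset now 26 = byte 3 bit 2; 6 bits remain
Read 6: bits[26:29] width=3 -> value=1 (bin 001); offset now 29 = byte 3 bit 5; 3 bits remain

Answer: 29 1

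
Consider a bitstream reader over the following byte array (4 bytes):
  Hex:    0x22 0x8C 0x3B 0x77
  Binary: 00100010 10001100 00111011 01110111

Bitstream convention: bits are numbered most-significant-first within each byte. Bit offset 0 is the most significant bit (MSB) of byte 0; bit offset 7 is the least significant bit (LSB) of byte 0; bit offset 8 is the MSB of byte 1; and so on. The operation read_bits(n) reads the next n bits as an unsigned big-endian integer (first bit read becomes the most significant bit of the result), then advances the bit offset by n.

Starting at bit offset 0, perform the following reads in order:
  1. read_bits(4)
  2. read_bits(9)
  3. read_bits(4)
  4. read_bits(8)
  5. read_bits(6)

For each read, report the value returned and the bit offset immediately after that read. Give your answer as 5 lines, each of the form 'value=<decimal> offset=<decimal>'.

Answer: value=2 offset=4
value=81 offset=13
value=8 offset=17
value=118 offset=25
value=59 offset=31

Derivation:
Read 1: bits[0:4] width=4 -> value=2 (bin 0010); offset now 4 = byte 0 bit 4; 28 bits remain
Read 2: bits[4:13] width=9 -> value=81 (bin 001010001); offset now 13 = byte 1 bit 5; 19 bits remain
Read 3: bits[13:17] width=4 -> value=8 (bin 1000); offset now 17 = byte 2 bit 1; 15 bits remain
Read 4: bits[17:25] width=8 -> value=118 (bin 01110110); offset now 25 = byte 3 bit 1; 7 bits remain
Read 5: bits[25:31] width=6 -> value=59 (bin 111011); offset now 31 = byte 3 bit 7; 1 bits remain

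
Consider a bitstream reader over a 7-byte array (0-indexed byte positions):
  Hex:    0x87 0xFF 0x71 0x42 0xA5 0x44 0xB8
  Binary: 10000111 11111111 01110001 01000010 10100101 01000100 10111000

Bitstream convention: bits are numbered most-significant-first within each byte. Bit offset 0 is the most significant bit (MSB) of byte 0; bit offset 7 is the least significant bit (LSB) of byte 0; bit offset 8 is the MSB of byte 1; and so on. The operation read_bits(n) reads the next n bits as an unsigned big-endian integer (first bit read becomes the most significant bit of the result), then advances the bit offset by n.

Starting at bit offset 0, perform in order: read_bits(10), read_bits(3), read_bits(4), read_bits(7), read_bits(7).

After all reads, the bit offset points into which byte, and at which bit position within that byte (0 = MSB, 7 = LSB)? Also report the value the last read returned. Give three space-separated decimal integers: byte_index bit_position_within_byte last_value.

Read 1: bits[0:10] width=10 -> value=543 (bin 1000011111); offset now 10 = byte 1 bit 2; 46 bits remain
Read 2: bits[10:13] width=3 -> value=7 (bin 111); offset now 13 = byte 1 bit 5; 43 bits remain
Read 3: bits[13:17] width=4 -> value=14 (bin 1110); offset now 17 = byte 2 bit 1; 39 bits remain
Read 4: bits[17:24] width=7 -> value=113 (bin 1110001); offset now 24 = byte 3 bit 0; 32 bits remain
Read 5: bits[24:31] width=7 -> value=33 (bin 0100001); offset now 31 = byte 3 bit 7; 25 bits remain

Answer: 3 7 33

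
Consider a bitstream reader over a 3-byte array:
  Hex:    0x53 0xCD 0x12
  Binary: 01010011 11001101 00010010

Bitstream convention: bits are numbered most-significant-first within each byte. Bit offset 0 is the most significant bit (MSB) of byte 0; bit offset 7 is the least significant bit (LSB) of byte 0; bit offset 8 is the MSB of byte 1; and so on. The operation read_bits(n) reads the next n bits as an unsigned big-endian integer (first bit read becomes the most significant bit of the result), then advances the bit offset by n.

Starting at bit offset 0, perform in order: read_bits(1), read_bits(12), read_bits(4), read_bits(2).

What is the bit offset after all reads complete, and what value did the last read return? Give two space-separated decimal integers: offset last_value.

Read 1: bits[0:1] width=1 -> value=0 (bin 0); offset now 1 = byte 0 bit 1; 23 bits remain
Read 2: bits[1:13] width=12 -> value=2681 (bin 101001111001); offset now 13 = byte 1 bit 5; 11 bits remain
Read 3: bits[13:17] width=4 -> value=10 (bin 1010); offset now 17 = byte 2 bit 1; 7 bits remain
Read 4: bits[17:19] width=2 -> value=0 (bin 00); offset now 19 = byte 2 bit 3; 5 bits remain

Answer: 19 0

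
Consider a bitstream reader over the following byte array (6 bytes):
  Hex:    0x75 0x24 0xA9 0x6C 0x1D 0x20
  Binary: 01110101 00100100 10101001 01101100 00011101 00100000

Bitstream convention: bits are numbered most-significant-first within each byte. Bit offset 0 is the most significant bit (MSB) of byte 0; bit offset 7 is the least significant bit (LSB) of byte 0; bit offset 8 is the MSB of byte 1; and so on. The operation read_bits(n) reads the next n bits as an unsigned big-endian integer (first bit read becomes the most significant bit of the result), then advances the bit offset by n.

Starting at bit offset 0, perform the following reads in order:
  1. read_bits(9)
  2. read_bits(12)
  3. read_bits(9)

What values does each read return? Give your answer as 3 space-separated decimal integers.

Answer: 234 1173 91

Derivation:
Read 1: bits[0:9] width=9 -> value=234 (bin 011101010); offset now 9 = byte 1 bit 1; 39 bits remain
Read 2: bits[9:21] width=12 -> value=1173 (bin 010010010101); offset now 21 = byte 2 bit 5; 27 bits remain
Read 3: bits[21:30] width=9 -> value=91 (bin 001011011); offset now 30 = byte 3 bit 6; 18 bits remain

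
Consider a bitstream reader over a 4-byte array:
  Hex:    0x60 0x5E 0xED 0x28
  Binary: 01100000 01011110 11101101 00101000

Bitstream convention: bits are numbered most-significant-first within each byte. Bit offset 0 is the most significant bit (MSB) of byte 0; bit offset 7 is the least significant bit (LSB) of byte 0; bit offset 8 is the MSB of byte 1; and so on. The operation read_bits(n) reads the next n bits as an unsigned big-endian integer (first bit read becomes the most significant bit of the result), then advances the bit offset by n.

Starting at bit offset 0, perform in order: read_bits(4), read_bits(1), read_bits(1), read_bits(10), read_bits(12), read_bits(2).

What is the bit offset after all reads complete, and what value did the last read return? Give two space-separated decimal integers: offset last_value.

Answer: 30 2

Derivation:
Read 1: bits[0:4] width=4 -> value=6 (bin 0110); offset now 4 = byte 0 bit 4; 28 bits remain
Read 2: bits[4:5] width=1 -> value=0 (bin 0); offset now 5 = byte 0 bit 5; 27 bits remain
Read 3: bits[5:6] width=1 -> value=0 (bin 0); offset now 6 = byte 0 bit 6; 26 bits remain
Read 4: bits[6:16] width=10 -> value=94 (bin 0001011110); offset now 16 = byte 2 bit 0; 16 bits remain
Read 5: bits[16:28] width=12 -> value=3794 (bin 111011010010); offset now 28 = byte 3 bit 4; 4 bits remain
Read 6: bits[28:30] width=2 -> value=2 (bin 10); offset now 30 = byte 3 bit 6; 2 bits remain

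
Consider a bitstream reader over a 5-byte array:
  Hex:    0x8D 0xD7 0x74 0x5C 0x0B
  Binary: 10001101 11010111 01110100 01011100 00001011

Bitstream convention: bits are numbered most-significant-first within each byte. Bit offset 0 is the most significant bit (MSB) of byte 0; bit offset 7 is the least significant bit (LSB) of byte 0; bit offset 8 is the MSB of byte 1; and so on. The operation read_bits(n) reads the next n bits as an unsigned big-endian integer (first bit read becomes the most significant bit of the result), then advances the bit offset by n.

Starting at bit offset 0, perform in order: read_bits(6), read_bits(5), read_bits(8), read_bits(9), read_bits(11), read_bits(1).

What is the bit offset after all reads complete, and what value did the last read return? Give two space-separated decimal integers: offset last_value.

Read 1: bits[0:6] width=6 -> value=35 (bin 100011); offset now 6 = byte 0 bit 6; 34 bits remain
Read 2: bits[6:11] width=5 -> value=14 (bin 01110); offset now 11 = byte 1 bit 3; 29 bits remain
Read 3: bits[11:19] width=8 -> value=187 (bin 10111011); offset now 19 = byte 2 bit 3; 21 bits remain
Read 4: bits[19:28] width=9 -> value=325 (bin 101000101); offset now 28 = byte 3 bit 4; 12 bits remain
Read 5: bits[28:39] width=11 -> value=1541 (bin 11000000101); offset now 39 = byte 4 bit 7; 1 bits remain
Read 6: bits[39:40] width=1 -> value=1 (bin 1); offset now 40 = byte 5 bit 0; 0 bits remain

Answer: 40 1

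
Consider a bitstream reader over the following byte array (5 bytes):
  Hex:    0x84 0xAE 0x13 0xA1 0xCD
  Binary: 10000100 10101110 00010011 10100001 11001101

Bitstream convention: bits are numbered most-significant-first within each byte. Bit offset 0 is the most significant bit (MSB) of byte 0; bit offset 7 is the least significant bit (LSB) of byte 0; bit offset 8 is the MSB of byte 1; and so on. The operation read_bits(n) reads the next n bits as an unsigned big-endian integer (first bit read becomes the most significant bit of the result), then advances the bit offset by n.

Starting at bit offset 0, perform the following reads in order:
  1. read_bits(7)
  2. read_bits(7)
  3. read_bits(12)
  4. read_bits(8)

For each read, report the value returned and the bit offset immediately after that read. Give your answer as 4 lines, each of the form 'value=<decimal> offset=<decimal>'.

Answer: value=66 offset=7
value=43 offset=14
value=2126 offset=26
value=135 offset=34

Derivation:
Read 1: bits[0:7] width=7 -> value=66 (bin 1000010); offset now 7 = byte 0 bit 7; 33 bits remain
Read 2: bits[7:14] width=7 -> value=43 (bin 0101011); offset now 14 = byte 1 bit 6; 26 bits remain
Read 3: bits[14:26] width=12 -> value=2126 (bin 100001001110); offset now 26 = byte 3 bit 2; 14 bits remain
Read 4: bits[26:34] width=8 -> value=135 (bin 10000111); offset now 34 = byte 4 bit 2; 6 bits remain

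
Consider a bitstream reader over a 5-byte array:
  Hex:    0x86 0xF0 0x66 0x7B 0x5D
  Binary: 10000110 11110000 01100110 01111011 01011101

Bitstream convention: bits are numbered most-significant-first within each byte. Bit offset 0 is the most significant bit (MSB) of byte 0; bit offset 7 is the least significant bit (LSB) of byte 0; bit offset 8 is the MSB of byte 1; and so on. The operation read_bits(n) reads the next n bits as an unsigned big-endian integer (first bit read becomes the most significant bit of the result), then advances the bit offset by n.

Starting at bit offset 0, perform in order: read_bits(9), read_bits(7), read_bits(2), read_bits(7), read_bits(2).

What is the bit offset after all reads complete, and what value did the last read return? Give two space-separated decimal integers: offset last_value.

Answer: 27 3

Derivation:
Read 1: bits[0:9] width=9 -> value=269 (bin 100001101); offset now 9 = byte 1 bit 1; 31 bits remain
Read 2: bits[9:16] width=7 -> value=112 (bin 1110000); offset now 16 = byte 2 bit 0; 24 bits remain
Read 3: bits[16:18] width=2 -> value=1 (bin 01); offset now 18 = byte 2 bit 2; 22 bits remain
Read 4: bits[18:25] width=7 -> value=76 (bin 1001100); offset now 25 = byte 3 bit 1; 15 bits remain
Read 5: bits[25:27] width=2 -> value=3 (bin 11); offset now 27 = byte 3 bit 3; 13 bits remain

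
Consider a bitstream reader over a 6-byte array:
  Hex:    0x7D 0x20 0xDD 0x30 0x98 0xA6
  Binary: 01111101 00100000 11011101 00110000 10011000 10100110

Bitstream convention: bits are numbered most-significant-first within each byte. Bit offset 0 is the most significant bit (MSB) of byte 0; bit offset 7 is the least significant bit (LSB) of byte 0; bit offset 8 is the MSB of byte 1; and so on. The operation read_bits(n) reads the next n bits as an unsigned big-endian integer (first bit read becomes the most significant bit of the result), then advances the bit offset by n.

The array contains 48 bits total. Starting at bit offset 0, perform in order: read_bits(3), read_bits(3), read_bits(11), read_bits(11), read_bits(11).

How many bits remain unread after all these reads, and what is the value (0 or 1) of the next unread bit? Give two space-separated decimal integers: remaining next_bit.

Answer: 9 0

Derivation:
Read 1: bits[0:3] width=3 -> value=3 (bin 011); offset now 3 = byte 0 bit 3; 45 bits remain
Read 2: bits[3:6] width=3 -> value=7 (bin 111); offset now 6 = byte 0 bit 6; 42 bits remain
Read 3: bits[6:17] width=11 -> value=577 (bin 01001000001); offset now 17 = byte 2 bit 1; 31 bits remain
Read 4: bits[17:28] width=11 -> value=1491 (bin 10111010011); offset now 28 = byte 3 bit 4; 20 bits remain
Read 5: bits[28:39] width=11 -> value=76 (bin 00001001100); offset now 39 = byte 4 bit 7; 9 bits remain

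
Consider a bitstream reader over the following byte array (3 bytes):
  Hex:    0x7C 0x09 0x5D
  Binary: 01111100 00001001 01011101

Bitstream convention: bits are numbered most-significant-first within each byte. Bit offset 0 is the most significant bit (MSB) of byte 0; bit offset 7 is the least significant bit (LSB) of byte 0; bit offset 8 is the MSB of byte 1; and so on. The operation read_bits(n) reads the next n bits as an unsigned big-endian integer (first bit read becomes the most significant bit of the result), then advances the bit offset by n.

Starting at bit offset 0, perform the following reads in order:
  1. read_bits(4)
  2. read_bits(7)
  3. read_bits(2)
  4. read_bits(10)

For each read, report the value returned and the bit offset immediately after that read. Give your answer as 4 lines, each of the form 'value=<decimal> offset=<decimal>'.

Read 1: bits[0:4] width=4 -> value=7 (bin 0111); offset now 4 = byte 0 bit 4; 20 bits remain
Read 2: bits[4:11] width=7 -> value=96 (bin 1100000); offset now 11 = byte 1 bit 3; 13 bits remain
Read 3: bits[11:13] width=2 -> value=1 (bin 01); offset now 13 = byte 1 bit 5; 11 bits remain
Read 4: bits[13:23] width=10 -> value=174 (bin 0010101110); offset now 23 = byte 2 bit 7; 1 bits remain

Answer: value=7 offset=4
value=96 offset=11
value=1 offset=13
value=174 offset=23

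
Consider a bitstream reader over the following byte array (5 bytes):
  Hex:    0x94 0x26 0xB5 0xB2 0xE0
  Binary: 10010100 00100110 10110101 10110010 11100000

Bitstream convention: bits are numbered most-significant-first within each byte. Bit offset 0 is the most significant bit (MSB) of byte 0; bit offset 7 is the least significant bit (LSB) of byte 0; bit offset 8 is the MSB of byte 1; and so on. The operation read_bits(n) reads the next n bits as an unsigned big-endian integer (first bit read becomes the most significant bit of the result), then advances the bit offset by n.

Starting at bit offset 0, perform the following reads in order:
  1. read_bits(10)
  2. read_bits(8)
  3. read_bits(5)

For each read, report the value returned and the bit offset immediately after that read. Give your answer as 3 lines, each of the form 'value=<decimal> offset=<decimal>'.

Answer: value=592 offset=10
value=154 offset=18
value=26 offset=23

Derivation:
Read 1: bits[0:10] width=10 -> value=592 (bin 1001010000); offset now 10 = byte 1 bit 2; 30 bits remain
Read 2: bits[10:18] width=8 -> value=154 (bin 10011010); offset now 18 = byte 2 bit 2; 22 bits remain
Read 3: bits[18:23] width=5 -> value=26 (bin 11010); offset now 23 = byte 2 bit 7; 17 bits remain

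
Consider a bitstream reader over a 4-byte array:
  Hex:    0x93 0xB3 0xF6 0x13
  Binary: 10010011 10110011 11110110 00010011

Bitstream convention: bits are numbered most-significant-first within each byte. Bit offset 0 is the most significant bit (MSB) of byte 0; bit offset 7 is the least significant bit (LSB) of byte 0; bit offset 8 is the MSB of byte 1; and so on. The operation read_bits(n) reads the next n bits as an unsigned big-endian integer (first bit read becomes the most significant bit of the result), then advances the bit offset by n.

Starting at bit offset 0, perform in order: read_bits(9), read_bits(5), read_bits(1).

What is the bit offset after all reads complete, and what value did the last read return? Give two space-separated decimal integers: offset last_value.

Read 1: bits[0:9] width=9 -> value=295 (bin 100100111); offset now 9 = byte 1 bit 1; 23 bits remain
Read 2: bits[9:14] width=5 -> value=12 (bin 01100); offset now 14 = byte 1 bit 6; 18 bits remain
Read 3: bits[14:15] width=1 -> value=1 (bin 1); offset now 15 = byte 1 bit 7; 17 bits remain

Answer: 15 1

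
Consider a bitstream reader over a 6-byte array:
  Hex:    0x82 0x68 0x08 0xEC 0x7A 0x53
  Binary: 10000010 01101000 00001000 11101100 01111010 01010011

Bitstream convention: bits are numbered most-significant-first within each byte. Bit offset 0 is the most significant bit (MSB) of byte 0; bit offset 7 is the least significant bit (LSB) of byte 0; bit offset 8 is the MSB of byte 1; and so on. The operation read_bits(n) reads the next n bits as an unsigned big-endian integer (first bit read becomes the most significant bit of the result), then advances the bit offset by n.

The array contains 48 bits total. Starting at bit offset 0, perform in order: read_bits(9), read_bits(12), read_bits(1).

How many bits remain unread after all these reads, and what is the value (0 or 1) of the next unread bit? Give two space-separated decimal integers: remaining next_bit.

Read 1: bits[0:9] width=9 -> value=260 (bin 100000100); offset now 9 = byte 1 bit 1; 39 bits remain
Read 2: bits[9:21] width=12 -> value=3329 (bin 110100000001); offset now 21 = byte 2 bit 5; 27 bits remain
Read 3: bits[21:22] width=1 -> value=0 (bin 0); offset now 22 = byte 2 bit 6; 26 bits remain

Answer: 26 0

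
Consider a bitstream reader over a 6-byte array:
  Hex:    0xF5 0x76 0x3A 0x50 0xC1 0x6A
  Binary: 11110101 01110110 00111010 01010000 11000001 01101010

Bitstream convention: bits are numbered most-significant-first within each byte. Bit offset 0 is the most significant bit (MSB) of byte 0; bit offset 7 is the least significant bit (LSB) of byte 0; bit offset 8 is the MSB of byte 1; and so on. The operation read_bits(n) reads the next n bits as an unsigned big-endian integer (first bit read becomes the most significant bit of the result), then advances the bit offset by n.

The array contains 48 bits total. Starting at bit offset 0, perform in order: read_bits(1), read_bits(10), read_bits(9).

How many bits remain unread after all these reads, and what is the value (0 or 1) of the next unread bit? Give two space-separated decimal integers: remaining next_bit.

Read 1: bits[0:1] width=1 -> value=1 (bin 1); offset now 1 = byte 0 bit 1; 47 bits remain
Read 2: bits[1:11] width=10 -> value=939 (bin 1110101011); offset now 11 = byte 1 bit 3; 37 bits remain
Read 3: bits[11:20] width=9 -> value=355 (bin 101100011); offset now 20 = byte 2 bit 4; 28 bits remain

Answer: 28 1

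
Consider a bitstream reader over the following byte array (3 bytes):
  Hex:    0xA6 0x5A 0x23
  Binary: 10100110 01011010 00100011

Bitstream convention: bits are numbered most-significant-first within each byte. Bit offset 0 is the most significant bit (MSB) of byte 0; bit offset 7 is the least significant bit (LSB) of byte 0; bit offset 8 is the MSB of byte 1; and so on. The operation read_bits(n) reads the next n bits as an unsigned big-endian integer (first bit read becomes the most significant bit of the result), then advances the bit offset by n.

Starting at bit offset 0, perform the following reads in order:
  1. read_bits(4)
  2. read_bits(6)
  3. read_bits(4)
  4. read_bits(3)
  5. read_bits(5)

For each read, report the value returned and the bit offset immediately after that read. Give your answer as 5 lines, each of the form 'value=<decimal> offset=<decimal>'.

Read 1: bits[0:4] width=4 -> value=10 (bin 1010); offset now 4 = byte 0 bit 4; 20 bits remain
Read 2: bits[4:10] width=6 -> value=25 (bin 011001); offset now 10 = byte 1 bit 2; 14 bits remain
Read 3: bits[10:14] width=4 -> value=6 (bin 0110); offset now 14 = byte 1 bit 6; 10 bits remain
Read 4: bits[14:17] width=3 -> value=4 (bin 100); offset now 17 = byte 2 bit 1; 7 bits remain
Read 5: bits[17:22] width=5 -> value=8 (bin 01000); offset now 22 = byte 2 bit 6; 2 bits remain

Answer: value=10 offset=4
value=25 offset=10
value=6 offset=14
value=4 offset=17
value=8 offset=22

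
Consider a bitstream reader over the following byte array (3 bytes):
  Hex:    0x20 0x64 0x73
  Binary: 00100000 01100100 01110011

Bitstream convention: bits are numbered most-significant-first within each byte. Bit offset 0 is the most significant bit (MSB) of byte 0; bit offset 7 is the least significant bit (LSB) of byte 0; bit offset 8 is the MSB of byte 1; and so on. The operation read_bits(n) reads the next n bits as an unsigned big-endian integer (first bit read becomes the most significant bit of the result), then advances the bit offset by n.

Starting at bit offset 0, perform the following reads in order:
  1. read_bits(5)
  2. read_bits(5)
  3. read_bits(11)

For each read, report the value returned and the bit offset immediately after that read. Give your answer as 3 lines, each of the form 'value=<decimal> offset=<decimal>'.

Read 1: bits[0:5] width=5 -> value=4 (bin 00100); offset now 5 = byte 0 bit 5; 19 bits remain
Read 2: bits[5:10] width=5 -> value=1 (bin 00001); offset now 10 = byte 1 bit 2; 14 bits remain
Read 3: bits[10:21] width=11 -> value=1166 (bin 10010001110); offset now 21 = byte 2 bit 5; 3 bits remain

Answer: value=4 offset=5
value=1 offset=10
value=1166 offset=21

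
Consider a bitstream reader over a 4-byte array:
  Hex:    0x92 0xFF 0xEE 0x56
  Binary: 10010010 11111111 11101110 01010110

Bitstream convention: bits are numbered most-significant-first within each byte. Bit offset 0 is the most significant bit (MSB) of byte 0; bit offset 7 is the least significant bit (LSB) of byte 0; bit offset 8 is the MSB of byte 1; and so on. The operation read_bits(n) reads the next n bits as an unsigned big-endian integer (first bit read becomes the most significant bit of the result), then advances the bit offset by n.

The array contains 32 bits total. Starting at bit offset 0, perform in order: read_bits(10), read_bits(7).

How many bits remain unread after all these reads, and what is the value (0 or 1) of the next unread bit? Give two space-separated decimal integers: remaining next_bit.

Read 1: bits[0:10] width=10 -> value=587 (bin 1001001011); offset now 10 = byte 1 bit 2; 22 bits remain
Read 2: bits[10:17] width=7 -> value=127 (bin 1111111); offset now 17 = byte 2 bit 1; 15 bits remain

Answer: 15 1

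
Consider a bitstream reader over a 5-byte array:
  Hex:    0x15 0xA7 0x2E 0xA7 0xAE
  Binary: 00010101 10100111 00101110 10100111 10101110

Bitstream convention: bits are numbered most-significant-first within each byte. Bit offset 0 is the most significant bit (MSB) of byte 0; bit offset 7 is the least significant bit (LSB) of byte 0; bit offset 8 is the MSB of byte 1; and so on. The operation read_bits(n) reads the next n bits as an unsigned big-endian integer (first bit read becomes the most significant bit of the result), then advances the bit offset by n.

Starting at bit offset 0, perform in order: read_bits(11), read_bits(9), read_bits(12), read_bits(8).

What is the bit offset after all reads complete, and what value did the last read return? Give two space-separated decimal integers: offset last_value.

Read 1: bits[0:11] width=11 -> value=173 (bin 00010101101); offset now 11 = byte 1 bit 3; 29 bits remain
Read 2: bits[11:20] width=9 -> value=114 (bin 001110010); offset now 20 = byte 2 bit 4; 20 bits remain
Read 3: bits[20:32] width=12 -> value=3751 (bin 111010100111); offset now 32 = byte 4 bit 0; 8 bits remain
Read 4: bits[32:40] width=8 -> value=174 (bin 10101110); offset now 40 = byte 5 bit 0; 0 bits remain

Answer: 40 174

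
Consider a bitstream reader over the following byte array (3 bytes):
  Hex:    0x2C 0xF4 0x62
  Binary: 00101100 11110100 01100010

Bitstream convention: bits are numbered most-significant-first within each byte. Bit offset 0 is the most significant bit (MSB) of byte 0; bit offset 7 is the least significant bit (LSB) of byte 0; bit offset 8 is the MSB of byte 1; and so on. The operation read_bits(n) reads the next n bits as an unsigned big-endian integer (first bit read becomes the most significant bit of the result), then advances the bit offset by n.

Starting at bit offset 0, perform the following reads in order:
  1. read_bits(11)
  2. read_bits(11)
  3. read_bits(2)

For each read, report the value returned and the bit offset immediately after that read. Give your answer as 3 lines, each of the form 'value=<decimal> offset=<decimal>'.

Read 1: bits[0:11] width=11 -> value=359 (bin 00101100111); offset now 11 = byte 1 bit 3; 13 bits remain
Read 2: bits[11:22] width=11 -> value=1304 (bin 10100011000); offset now 22 = byte 2 bit 6; 2 bits remain
Read 3: bits[22:24] width=2 -> value=2 (bin 10); offset now 24 = byte 3 bit 0; 0 bits remain

Answer: value=359 offset=11
value=1304 offset=22
value=2 offset=24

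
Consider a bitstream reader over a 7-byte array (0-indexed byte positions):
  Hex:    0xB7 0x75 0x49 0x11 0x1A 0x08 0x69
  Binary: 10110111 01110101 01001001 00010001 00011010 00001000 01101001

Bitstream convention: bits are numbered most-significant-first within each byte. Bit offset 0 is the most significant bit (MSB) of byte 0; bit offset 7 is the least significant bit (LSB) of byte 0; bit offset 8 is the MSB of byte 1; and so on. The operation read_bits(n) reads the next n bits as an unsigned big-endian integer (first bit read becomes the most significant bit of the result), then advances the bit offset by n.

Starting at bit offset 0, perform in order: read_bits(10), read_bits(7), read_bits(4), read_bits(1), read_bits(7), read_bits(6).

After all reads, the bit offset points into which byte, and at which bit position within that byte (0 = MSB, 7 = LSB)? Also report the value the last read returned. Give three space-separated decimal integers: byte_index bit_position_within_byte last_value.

Read 1: bits[0:10] width=10 -> value=733 (bin 1011011101); offset now 10 = byte 1 bit 2; 46 bits remain
Read 2: bits[10:17] width=7 -> value=106 (bin 1101010); offset now 17 = byte 2 bit 1; 39 bits remain
Read 3: bits[17:21] width=4 -> value=9 (bin 1001); offset now 21 = byte 2 bit 5; 35 bits remain
Read 4: bits[21:22] width=1 -> value=0 (bin 0); offset now 22 = byte 2 bit 6; 34 bits remain
Read 5: bits[22:29] width=7 -> value=34 (bin 0100010); offset now 29 = byte 3 bit 5; 27 bits remain
Read 6: bits[29:35] width=6 -> value=8 (bin 001000); offset now 35 = byte 4 bit 3; 21 bits remain

Answer: 4 3 8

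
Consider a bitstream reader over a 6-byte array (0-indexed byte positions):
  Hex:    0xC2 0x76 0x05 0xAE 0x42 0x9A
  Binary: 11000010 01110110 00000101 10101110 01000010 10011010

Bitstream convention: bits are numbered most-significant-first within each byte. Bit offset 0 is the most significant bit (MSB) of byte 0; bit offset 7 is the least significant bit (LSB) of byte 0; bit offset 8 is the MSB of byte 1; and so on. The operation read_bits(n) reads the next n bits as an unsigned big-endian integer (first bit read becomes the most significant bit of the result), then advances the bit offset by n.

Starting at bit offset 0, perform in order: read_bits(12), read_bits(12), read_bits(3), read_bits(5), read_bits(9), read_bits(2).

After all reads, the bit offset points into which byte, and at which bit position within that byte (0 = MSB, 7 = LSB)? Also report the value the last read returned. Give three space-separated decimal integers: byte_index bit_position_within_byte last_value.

Answer: 5 3 0

Derivation:
Read 1: bits[0:12] width=12 -> value=3111 (bin 110000100111); offset now 12 = byte 1 bit 4; 36 bits remain
Read 2: bits[12:24] width=12 -> value=1541 (bin 011000000101); offset now 24 = byte 3 bit 0; 24 bits remain
Read 3: bits[24:27] width=3 -> value=5 (bin 101); offset now 27 = byte 3 bit 3; 21 bits remain
Read 4: bits[27:32] width=5 -> value=14 (bin 01110); offset now 32 = byte 4 bit 0; 16 bits remain
Read 5: bits[32:41] width=9 -> value=133 (bin 010000101); offset now 41 = byte 5 bit 1; 7 bits remain
Read 6: bits[41:43] width=2 -> value=0 (bin 00); offset now 43 = byte 5 bit 3; 5 bits remain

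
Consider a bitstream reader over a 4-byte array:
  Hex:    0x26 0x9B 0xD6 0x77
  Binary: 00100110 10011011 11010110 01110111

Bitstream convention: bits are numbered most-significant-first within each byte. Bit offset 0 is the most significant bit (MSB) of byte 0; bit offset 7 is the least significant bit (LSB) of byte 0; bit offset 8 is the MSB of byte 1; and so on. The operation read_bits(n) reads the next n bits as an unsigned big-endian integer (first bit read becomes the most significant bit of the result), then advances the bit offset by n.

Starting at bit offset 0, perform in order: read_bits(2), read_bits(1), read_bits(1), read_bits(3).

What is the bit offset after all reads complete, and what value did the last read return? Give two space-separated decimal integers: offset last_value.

Read 1: bits[0:2] width=2 -> value=0 (bin 00); offset now 2 = byte 0 bit 2; 30 bits remain
Read 2: bits[2:3] width=1 -> value=1 (bin 1); offset now 3 = byte 0 bit 3; 29 bits remain
Read 3: bits[3:4] width=1 -> value=0 (bin 0); offset now 4 = byte 0 bit 4; 28 bits remain
Read 4: bits[4:7] width=3 -> value=3 (bin 011); offset now 7 = byte 0 bit 7; 25 bits remain

Answer: 7 3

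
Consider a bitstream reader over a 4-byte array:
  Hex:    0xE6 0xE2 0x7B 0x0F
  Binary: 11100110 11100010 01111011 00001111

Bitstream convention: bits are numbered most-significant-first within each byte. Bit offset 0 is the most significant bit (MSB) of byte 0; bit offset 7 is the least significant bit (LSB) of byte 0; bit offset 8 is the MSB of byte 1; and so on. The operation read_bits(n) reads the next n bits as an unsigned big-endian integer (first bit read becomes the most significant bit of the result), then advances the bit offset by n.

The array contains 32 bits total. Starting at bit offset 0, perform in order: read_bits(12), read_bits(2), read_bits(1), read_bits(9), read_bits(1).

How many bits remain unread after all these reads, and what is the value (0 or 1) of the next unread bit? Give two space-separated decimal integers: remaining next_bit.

Read 1: bits[0:12] width=12 -> value=3694 (bin 111001101110); offset now 12 = byte 1 bit 4; 20 bits remain
Read 2: bits[12:14] width=2 -> value=0 (bin 00); offset now 14 = byte 1 bit 6; 18 bits remain
Read 3: bits[14:15] width=1 -> value=1 (bin 1); offset now 15 = byte 1 bit 7; 17 bits remain
Read 4: bits[15:24] width=9 -> value=123 (bin 001111011); offset now 24 = byte 3 bit 0; 8 bits remain
Read 5: bits[24:25] width=1 -> value=0 (bin 0); offset now 25 = byte 3 bit 1; 7 bits remain

Answer: 7 0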